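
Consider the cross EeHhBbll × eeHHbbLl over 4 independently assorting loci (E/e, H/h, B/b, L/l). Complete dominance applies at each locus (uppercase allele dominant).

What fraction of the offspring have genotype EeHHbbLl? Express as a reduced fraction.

P(EeHHbbLl) = 1/16

EeHhBbll gametes: EHBl×2, EHbl×2, EhBl×2, Ehbl×2, eHBl×2, eHbl×2, ehBl×2, ehbl×2
eeHHbbLl gametes: eHbL×8, eHbl×8
EeHhBbll×eeHHbbLl grid (16·16=256): EeHHBbLl=16 EeHHBbll=16 EeHHbbLl=16 EeHHbbll=16 EeHhBbLl=16 EeHhBbll=16 EeHhbbLl=16 EeHhbbll=16 eeHHBbLl=16 eeHHBbll=16 eeHHbbLl=16 eeHHbbll=16 eeHhBbLl=16 eeHhBbll=16 eeHhbbLl=16 eeHhbbll=16
EeHHbbLl hits 16/256; gcd=16; 16÷16/256÷16 = 1/16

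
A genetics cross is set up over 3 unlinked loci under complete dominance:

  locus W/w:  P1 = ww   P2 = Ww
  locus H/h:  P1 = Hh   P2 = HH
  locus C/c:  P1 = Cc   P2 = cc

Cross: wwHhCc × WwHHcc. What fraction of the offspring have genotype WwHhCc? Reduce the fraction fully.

wwHhCc gametes: wHC×2, wHc×2, whC×2, whc×2
WwHHcc gametes: WHc×4, wHc×4
wwHhCc×WwHHcc grid (8·8=64): WwHHCc=8 WwHHcc=8 WwHhCc=8 WwHhcc=8 wwHHCc=8 wwHHcc=8 wwHhCc=8 wwHhcc=8
WwHhCc hits 8/64; gcd=8; 8÷8/64÷8 = 1/8

P(WwHhCc) = 1/8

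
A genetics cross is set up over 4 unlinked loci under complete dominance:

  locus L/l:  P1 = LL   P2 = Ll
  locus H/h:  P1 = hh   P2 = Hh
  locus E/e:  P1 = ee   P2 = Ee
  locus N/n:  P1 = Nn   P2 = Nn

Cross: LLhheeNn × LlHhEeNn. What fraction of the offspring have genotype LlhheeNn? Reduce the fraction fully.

P(LlhheeNn) = 1/16

LLhheeNn gametes: LheN×8, Lhen×8
LlHhEeNn gametes: LHEN×1, LHEn×1, LHeN×1, LHen×1, LhEN×1, LhEn×1, LheN×1, Lhen×1, lHEN×1, lHEn×1, lHeN×1, lHen×1, lhEN×1, lhEn×1, lheN×1, lhen×1
LLhheeNn×LlHhEeNn grid (16·16=256): LLHhEeNN=8 LLHhEeNn=16 LLHhEenn=8 LLHheeNN=8 LLHheeNn=16 LLHheenn=8 LLhhEeNN=8 LLhhEeNn=16 LLhhEenn=8 LLhheeNN=8 LLhheeNn=16 LLhheenn=8 LlHhEeNN=8 LlHhEeNn=16 LlHhEenn=8 LlHheeNN=8 LlHheeNn=16 LlHheenn=8 LlhhEeNN=8 LlhhEeNn=16 LlhhEenn=8 LlhheeNN=8 LlhheeNn=16 Llhheenn=8
LlhheeNn hits 16/256; gcd=16; 16÷16/256÷16 = 1/16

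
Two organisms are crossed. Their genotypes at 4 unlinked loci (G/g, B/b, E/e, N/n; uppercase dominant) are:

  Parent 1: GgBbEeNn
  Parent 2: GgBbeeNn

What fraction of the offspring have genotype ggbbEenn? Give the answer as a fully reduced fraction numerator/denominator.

GgBbEeNn gametes: GBEN×1, GBEn×1, GBeN×1, GBen×1, GbEN×1, GbEn×1, GbeN×1, Gben×1, gBEN×1, gBEn×1, gBeN×1, gBen×1, gbEN×1, gbEn×1, gbeN×1, gben×1
GgBbeeNn gametes: GBeN×2, GBen×2, GbeN×2, Gben×2, gBeN×2, gBen×2, gbeN×2, gben×2
GgBbEeNn×GgBbeeNn grid (16·16=256): GGBBEeNN=2 GGBBEeNn=4 GGBBEenn=2 GGBBeeNN=2 GGBBeeNn=4 GGBBeenn=2 GGBbEeNN=4 GGBbEeNn=8 GGBbEenn=4 GGBbeeNN=4 GGBbeeNn=8 GGBbeenn=4 GGbbEeNN=2 GGbbEeNn=4 GGbbEenn=2 GGbbeeNN=2 GGbbeeNn=4 GGbbeenn=2 GgBBEeNN=4 GgBBEeNn=8 GgBBEenn=4 GgBBeeNN=4 GgBBeeNn=8 GgBBeenn=4 GgBbEeNN=8 GgBbEeNn=16 GgBbEenn=8 GgBbeeNN=8 GgBbeeNn=16 GgBbeenn=8 GgbbEeNN=4 GgbbEeNn=8 GgbbEenn=4 GgbbeeNN=4 GgbbeeNn=8 Ggbbeenn=4 ggBBEeNN=2 ggBBEeNn=4 ggBBEenn=2 ggBBeeNN=2 ggBBeeNn=4 ggBBeenn=2 ggBbEeNN=4 ggBbEeNn=8 ggBbEenn=4 ggBbeeNN=4 ggBbeeNn=8 ggBbeenn=4 ggbbEeNN=2 ggbbEeNn=4 ggbbEenn=2 ggbbeeNN=2 ggbbeeNn=4 ggbbeenn=2
ggbbEenn hits 2/256; gcd=2; 2÷2/256÷2 = 1/128

P(ggbbEenn) = 1/128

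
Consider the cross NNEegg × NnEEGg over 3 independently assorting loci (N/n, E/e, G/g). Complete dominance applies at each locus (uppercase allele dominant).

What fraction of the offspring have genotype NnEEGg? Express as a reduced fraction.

NNEegg gametes: NEg×4, Neg×4
NnEEGg gametes: NEG×2, NEg×2, nEG×2, nEg×2
NNEegg×NnEEGg grid (8·8=64): NNEEGg=8 NNEEgg=8 NNEeGg=8 NNEegg=8 NnEEGg=8 NnEEgg=8 NnEeGg=8 NnEegg=8
NnEEGg hits 8/64; gcd=8; 8÷8/64÷8 = 1/8

P(NnEEGg) = 1/8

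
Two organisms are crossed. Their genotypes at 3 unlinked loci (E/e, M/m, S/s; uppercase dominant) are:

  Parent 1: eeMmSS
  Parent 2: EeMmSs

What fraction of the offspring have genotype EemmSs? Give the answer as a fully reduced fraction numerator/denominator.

eeMmSS gametes: eMS×4, emS×4
EeMmSs gametes: EMS×1, EMs×1, EmS×1, Ems×1, eMS×1, eMs×1, emS×1, ems×1
eeMmSS×EeMmSs grid (8·8=64): EeMMSS=4 EeMMSs=4 EeMmSS=8 EeMmSs=8 EemmSS=4 EemmSs=4 eeMMSS=4 eeMMSs=4 eeMmSS=8 eeMmSs=8 eemmSS=4 eemmSs=4
EemmSs hits 4/64; gcd=4; 4÷4/64÷4 = 1/16

P(EemmSs) = 1/16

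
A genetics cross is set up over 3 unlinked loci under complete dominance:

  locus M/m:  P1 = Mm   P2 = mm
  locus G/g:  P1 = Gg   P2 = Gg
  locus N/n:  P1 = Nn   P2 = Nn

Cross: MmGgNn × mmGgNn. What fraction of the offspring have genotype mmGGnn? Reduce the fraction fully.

P(mmGGnn) = 1/32

MmGgNn gametes: MGN×1, MGn×1, MgN×1, Mgn×1, mGN×1, mGn×1, mgN×1, mgn×1
mmGgNn gametes: mGN×2, mGn×2, mgN×2, mgn×2
MmGgNn×mmGgNn grid (8·8=64): MmGGNN=2 MmGGNn=4 MmGGnn=2 MmGgNN=4 MmGgNn=8 MmGgnn=4 MmggNN=2 MmggNn=4 Mmggnn=2 mmGGNN=2 mmGGNn=4 mmGGnn=2 mmGgNN=4 mmGgNn=8 mmGgnn=4 mmggNN=2 mmggNn=4 mmggnn=2
mmGGnn hits 2/64; gcd=2; 2÷2/64÷2 = 1/32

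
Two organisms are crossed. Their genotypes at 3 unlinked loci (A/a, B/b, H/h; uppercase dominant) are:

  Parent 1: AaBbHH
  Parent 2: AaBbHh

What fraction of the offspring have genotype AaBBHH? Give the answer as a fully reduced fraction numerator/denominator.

AaBbHH gametes: ABH×2, AbH×2, aBH×2, abH×2
AaBbHh gametes: ABH×1, ABh×1, AbH×1, Abh×1, aBH×1, aBh×1, abH×1, abh×1
AaBbHH×AaBbHh grid (8·8=64): AABBHH=2 AABBHh=2 AABbHH=4 AABbHh=4 AAbbHH=2 AAbbHh=2 AaBBHH=4 AaBBHh=4 AaBbHH=8 AaBbHh=8 AabbHH=4 AabbHh=4 aaBBHH=2 aaBBHh=2 aaBbHH=4 aaBbHh=4 aabbHH=2 aabbHh=2
AaBBHH hits 4/64; gcd=4; 4÷4/64÷4 = 1/16

P(AaBBHH) = 1/16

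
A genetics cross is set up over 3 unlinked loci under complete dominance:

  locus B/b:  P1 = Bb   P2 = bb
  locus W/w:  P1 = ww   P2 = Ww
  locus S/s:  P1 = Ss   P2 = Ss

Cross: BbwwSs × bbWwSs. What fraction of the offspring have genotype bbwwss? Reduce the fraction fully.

P(bbwwss) = 1/16

BbwwSs gametes: BwS×2, Bws×2, bwS×2, bws×2
bbWwSs gametes: bWS×2, bWs×2, bwS×2, bws×2
BbwwSs×bbWwSs grid (8·8=64): BbWwSS=4 BbWwSs=8 BbWwss=4 BbwwSS=4 BbwwSs=8 Bbwwss=4 bbWwSS=4 bbWwSs=8 bbWwss=4 bbwwSS=4 bbwwSs=8 bbwwss=4
bbwwss hits 4/64; gcd=4; 4÷4/64÷4 = 1/16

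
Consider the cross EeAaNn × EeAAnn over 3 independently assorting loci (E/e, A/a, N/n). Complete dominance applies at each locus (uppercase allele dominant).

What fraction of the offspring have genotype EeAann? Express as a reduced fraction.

EeAaNn gametes: EAN×1, EAn×1, EaN×1, Ean×1, eAN×1, eAn×1, eaN×1, ean×1
EeAAnn gametes: EAn×4, eAn×4
EeAaNn×EeAAnn grid (8·8=64): EEAANn=4 EEAAnn=4 EEAaNn=4 EEAann=4 EeAANn=8 EeAAnn=8 EeAaNn=8 EeAann=8 eeAANn=4 eeAAnn=4 eeAaNn=4 eeAann=4
EeAann hits 8/64; gcd=8; 8÷8/64÷8 = 1/8

P(EeAann) = 1/8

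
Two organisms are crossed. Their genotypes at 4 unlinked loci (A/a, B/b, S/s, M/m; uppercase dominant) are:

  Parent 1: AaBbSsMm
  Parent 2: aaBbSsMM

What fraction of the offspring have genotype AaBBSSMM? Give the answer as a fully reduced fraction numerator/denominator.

P(AaBBSSMM) = 1/64

AaBbSsMm gametes: ABSM×1, ABSm×1, ABsM×1, ABsm×1, AbSM×1, AbSm×1, AbsM×1, Absm×1, aBSM×1, aBSm×1, aBsM×1, aBsm×1, abSM×1, abSm×1, absM×1, absm×1
aaBbSsMM gametes: aBSM×4, aBsM×4, abSM×4, absM×4
AaBbSsMm×aaBbSsMM grid (16·16=256): AaBBSSMM=4 AaBBSSMm=4 AaBBSsMM=8 AaBBSsMm=8 AaBBssMM=4 AaBBssMm=4 AaBbSSMM=8 AaBbSSMm=8 AaBbSsMM=16 AaBbSsMm=16 AaBbssMM=8 AaBbssMm=8 AabbSSMM=4 AabbSSMm=4 AabbSsMM=8 AabbSsMm=8 AabbssMM=4 AabbssMm=4 aaBBSSMM=4 aaBBSSMm=4 aaBBSsMM=8 aaBBSsMm=8 aaBBssMM=4 aaBBssMm=4 aaBbSSMM=8 aaBbSSMm=8 aaBbSsMM=16 aaBbSsMm=16 aaBbssMM=8 aaBbssMm=8 aabbSSMM=4 aabbSSMm=4 aabbSsMM=8 aabbSsMm=8 aabbssMM=4 aabbssMm=4
AaBBSSMM hits 4/256; gcd=4; 4÷4/256÷4 = 1/64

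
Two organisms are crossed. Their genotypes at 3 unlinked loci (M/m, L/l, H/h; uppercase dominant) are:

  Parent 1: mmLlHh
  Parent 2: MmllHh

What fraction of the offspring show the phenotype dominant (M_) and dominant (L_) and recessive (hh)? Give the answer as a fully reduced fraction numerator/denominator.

P(M_ L_ hh) = 1/16

mmLlHh gametes: mLH×2, mLh×2, mlH×2, mlh×2
MmllHh gametes: MlH×2, Mlh×2, mlH×2, mlh×2
mmLlHh×MmllHh grid (8·8=64): MmLlHH=4 MmLlHh=8 MmLlhh=4 MmllHH=4 MmllHh=8 Mmllhh=4 mmLlHH=4 mmLlHh=8 mmLlhh=4 mmllHH=4 mmllHh=8 mmllhh=4
M_ L_ hh hits 4/64; gcd=4; 4÷4/64÷4 = 1/16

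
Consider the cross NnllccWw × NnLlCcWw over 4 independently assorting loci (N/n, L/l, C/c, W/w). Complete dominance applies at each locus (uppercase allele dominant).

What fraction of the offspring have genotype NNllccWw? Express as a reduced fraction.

NnllccWw gametes: NlcW×4, Nlcw×4, nlcW×4, nlcw×4
NnLlCcWw gametes: NLCW×1, NLCw×1, NLcW×1, NLcw×1, NlCW×1, NlCw×1, NlcW×1, Nlcw×1, nLCW×1, nLCw×1, nLcW×1, nLcw×1, nlCW×1, nlCw×1, nlcW×1, nlcw×1
NnllccWw×NnLlCcWw grid (16·16=256): NNLlCcWW=4 NNLlCcWw=8 NNLlCcww=4 NNLlccWW=4 NNLlccWw=8 NNLlccww=4 NNllCcWW=4 NNllCcWw=8 NNllCcww=4 NNllccWW=4 NNllccWw=8 NNllccww=4 NnLlCcWW=8 NnLlCcWw=16 NnLlCcww=8 NnLlccWW=8 NnLlccWw=16 NnLlccww=8 NnllCcWW=8 NnllCcWw=16 NnllCcww=8 NnllccWW=8 NnllccWw=16 Nnllccww=8 nnLlCcWW=4 nnLlCcWw=8 nnLlCcww=4 nnLlccWW=4 nnLlccWw=8 nnLlccww=4 nnllCcWW=4 nnllCcWw=8 nnllCcww=4 nnllccWW=4 nnllccWw=8 nnllccww=4
NNllccWw hits 8/256; gcd=8; 8÷8/256÷8 = 1/32

P(NNllccWw) = 1/32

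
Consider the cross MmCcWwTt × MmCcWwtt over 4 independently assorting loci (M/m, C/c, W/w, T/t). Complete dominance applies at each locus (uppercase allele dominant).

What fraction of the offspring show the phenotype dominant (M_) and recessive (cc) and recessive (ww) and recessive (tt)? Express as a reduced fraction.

MmCcWwTt gametes: MCWT×1, MCWt×1, MCwT×1, MCwt×1, McWT×1, McWt×1, McwT×1, Mcwt×1, mCWT×1, mCWt×1, mCwT×1, mCwt×1, mcWT×1, mcWt×1, mcwT×1, mcwt×1
MmCcWwtt gametes: MCWt×2, MCwt×2, McWt×2, Mcwt×2, mCWt×2, mCwt×2, mcWt×2, mcwt×2
MmCcWwTt×MmCcWwtt grid (16·16=256): MMCCWWTt=2 MMCCWWtt=2 MMCCWwTt=4 MMCCWwtt=4 MMCCwwTt=2 MMCCwwtt=2 MMCcWWTt=4 MMCcWWtt=4 MMCcWwTt=8 MMCcWwtt=8 MMCcwwTt=4 MMCcwwtt=4 MMccWWTt=2 MMccWWtt=2 MMccWwTt=4 MMccWwtt=4 MMccwwTt=2 MMccwwtt=2 MmCCWWTt=4 MmCCWWtt=4 MmCCWwTt=8 MmCCWwtt=8 MmCCwwTt=4 MmCCwwtt=4 MmCcWWTt=8 MmCcWWtt=8 MmCcWwTt=16 MmCcWwtt=16 MmCcwwTt=8 MmCcwwtt=8 MmccWWTt=4 MmccWWtt=4 MmccWwTt=8 MmccWwtt=8 MmccwwTt=4 Mmccwwtt=4 mmCCWWTt=2 mmCCWWtt=2 mmCCWwTt=4 mmCCWwtt=4 mmCCwwTt=2 mmCCwwtt=2 mmCcWWTt=4 mmCcWWtt=4 mmCcWwTt=8 mmCcWwtt=8 mmCcwwTt=4 mmCcwwtt=4 mmccWWTt=2 mmccWWtt=2 mmccWwTt=4 mmccWwtt=4 mmccwwTt=2 mmccwwtt=2
M_ cc ww tt hits 6/256; gcd=2; 6÷2/256÷2 = 3/128

P(M_ cc ww tt) = 3/128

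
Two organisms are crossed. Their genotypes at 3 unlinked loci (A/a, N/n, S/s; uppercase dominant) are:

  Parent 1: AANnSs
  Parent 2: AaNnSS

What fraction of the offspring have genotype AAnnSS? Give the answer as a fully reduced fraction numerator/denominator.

AANnSs gametes: ANS×2, ANs×2, AnS×2, Ans×2
AaNnSS gametes: ANS×2, AnS×2, aNS×2, anS×2
AANnSs×AaNnSS grid (8·8=64): AANNSS=4 AANNSs=4 AANnSS=8 AANnSs=8 AAnnSS=4 AAnnSs=4 AaNNSS=4 AaNNSs=4 AaNnSS=8 AaNnSs=8 AannSS=4 AannSs=4
AAnnSS hits 4/64; gcd=4; 4÷4/64÷4 = 1/16

P(AAnnSS) = 1/16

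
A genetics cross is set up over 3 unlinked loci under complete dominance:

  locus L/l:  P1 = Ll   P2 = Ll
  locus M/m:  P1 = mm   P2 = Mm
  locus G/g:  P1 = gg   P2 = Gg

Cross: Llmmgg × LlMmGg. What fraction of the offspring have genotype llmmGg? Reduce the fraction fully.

P(llmmGg) = 1/16

Llmmgg gametes: Lmg×4, lmg×4
LlMmGg gametes: LMG×1, LMg×1, LmG×1, Lmg×1, lMG×1, lMg×1, lmG×1, lmg×1
Llmmgg×LlMmGg grid (8·8=64): LLMmGg=4 LLMmgg=4 LLmmGg=4 LLmmgg=4 LlMmGg=8 LlMmgg=8 LlmmGg=8 Llmmgg=8 llMmGg=4 llMmgg=4 llmmGg=4 llmmgg=4
llmmGg hits 4/64; gcd=4; 4÷4/64÷4 = 1/16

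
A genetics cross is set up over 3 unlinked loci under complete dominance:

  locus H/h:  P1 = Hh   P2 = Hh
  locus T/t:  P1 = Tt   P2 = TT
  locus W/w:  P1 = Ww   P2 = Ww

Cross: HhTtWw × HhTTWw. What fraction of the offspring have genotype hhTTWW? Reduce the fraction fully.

P(hhTTWW) = 1/32

HhTtWw gametes: HTW×1, HTw×1, HtW×1, Htw×1, hTW×1, hTw×1, htW×1, htw×1
HhTTWw gametes: HTW×2, HTw×2, hTW×2, hTw×2
HhTtWw×HhTTWw grid (8·8=64): HHTTWW=2 HHTTWw=4 HHTTww=2 HHTtWW=2 HHTtWw=4 HHTtww=2 HhTTWW=4 HhTTWw=8 HhTTww=4 HhTtWW=4 HhTtWw=8 HhTtww=4 hhTTWW=2 hhTTWw=4 hhTTww=2 hhTtWW=2 hhTtWw=4 hhTtww=2
hhTTWW hits 2/64; gcd=2; 2÷2/64÷2 = 1/32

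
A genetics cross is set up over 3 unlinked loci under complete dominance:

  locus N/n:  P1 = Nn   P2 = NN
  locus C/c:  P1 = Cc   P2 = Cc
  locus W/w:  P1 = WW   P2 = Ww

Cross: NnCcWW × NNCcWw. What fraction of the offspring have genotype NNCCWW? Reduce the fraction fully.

NnCcWW gametes: NCW×2, NcW×2, nCW×2, ncW×2
NNCcWw gametes: NCW×2, NCw×2, NcW×2, Ncw×2
NnCcWW×NNCcWw grid (8·8=64): NNCCWW=4 NNCCWw=4 NNCcWW=8 NNCcWw=8 NNccWW=4 NNccWw=4 NnCCWW=4 NnCCWw=4 NnCcWW=8 NnCcWw=8 NnccWW=4 NnccWw=4
NNCCWW hits 4/64; gcd=4; 4÷4/64÷4 = 1/16

P(NNCCWW) = 1/16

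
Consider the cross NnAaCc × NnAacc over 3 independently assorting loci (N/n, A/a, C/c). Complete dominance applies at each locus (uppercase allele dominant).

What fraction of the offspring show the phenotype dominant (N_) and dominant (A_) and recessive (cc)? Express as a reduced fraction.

NnAaCc gametes: NAC×1, NAc×1, NaC×1, Nac×1, nAC×1, nAc×1, naC×1, nac×1
NnAacc gametes: NAc×2, Nac×2, nAc×2, nac×2
NnAaCc×NnAacc grid (8·8=64): NNAACc=2 NNAAcc=2 NNAaCc=4 NNAacc=4 NNaaCc=2 NNaacc=2 NnAACc=4 NnAAcc=4 NnAaCc=8 NnAacc=8 NnaaCc=4 Nnaacc=4 nnAACc=2 nnAAcc=2 nnAaCc=4 nnAacc=4 nnaaCc=2 nnaacc=2
N_ A_ cc hits 18/64; gcd=2; 18÷2/64÷2 = 9/32

P(N_ A_ cc) = 9/32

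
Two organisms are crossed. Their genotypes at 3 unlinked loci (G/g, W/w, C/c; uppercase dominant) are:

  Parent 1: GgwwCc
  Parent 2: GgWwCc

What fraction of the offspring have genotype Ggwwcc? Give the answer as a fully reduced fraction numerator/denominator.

GgwwCc gametes: GwC×2, Gwc×2, gwC×2, gwc×2
GgWwCc gametes: GWC×1, GWc×1, GwC×1, Gwc×1, gWC×1, gWc×1, gwC×1, gwc×1
GgwwCc×GgWwCc grid (8·8=64): GGWwCC=2 GGWwCc=4 GGWwcc=2 GGwwCC=2 GGwwCc=4 GGwwcc=2 GgWwCC=4 GgWwCc=8 GgWwcc=4 GgwwCC=4 GgwwCc=8 Ggwwcc=4 ggWwCC=2 ggWwCc=4 ggWwcc=2 ggwwCC=2 ggwwCc=4 ggwwcc=2
Ggwwcc hits 4/64; gcd=4; 4÷4/64÷4 = 1/16

P(Ggwwcc) = 1/16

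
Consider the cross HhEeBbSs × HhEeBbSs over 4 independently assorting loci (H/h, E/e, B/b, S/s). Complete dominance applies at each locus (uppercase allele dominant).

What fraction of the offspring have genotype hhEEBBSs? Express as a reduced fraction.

HhEeBbSs gametes: HEBS×1, HEBs×1, HEbS×1, HEbs×1, HeBS×1, HeBs×1, HebS×1, Hebs×1, hEBS×1, hEBs×1, hEbS×1, hEbs×1, heBS×1, heBs×1, hebS×1, hebs×1
HhEeBbSs gametes: HEBS×1, HEBs×1, HEbS×1, HEbs×1, HeBS×1, HeBs×1, HebS×1, Hebs×1, hEBS×1, hEBs×1, hEbS×1, hEbs×1, heBS×1, heBs×1, hebS×1, hebs×1
HhEeBbSs×HhEeBbSs grid (16·16=256): HHEEBBSS=1 HHEEBBSs=2 HHEEBBss=1 HHEEBbSS=2 HHEEBbSs=4 HHEEBbss=2 HHEEbbSS=1 HHEEbbSs=2 HHEEbbss=1 HHEeBBSS=2 HHEeBBSs=4 HHEeBBss=2 HHEeBbSS=4 HHEeBbSs=8 HHEeBbss=4 HHEebbSS=2 HHEebbSs=4 HHEebbss=2 HHeeBBSS=1 HHeeBBSs=2 HHeeBBss=1 HHeeBbSS=2 HHeeBbSs=4 HHeeBbss=2 HHeebbSS=1 HHeebbSs=2 HHeebbss=1 HhEEBBSS=2 HhEEBBSs=4 HhEEBBss=2 HhEEBbSS=4 HhEEBbSs=8 HhEEBbss=4 HhEEbbSS=2 HhEEbbSs=4 HhEEbbss=2 HhEeBBSS=4 HhEeBBSs=8 HhEeBBss=4 HhEeBbSS=8 HhEeBbSs=16 HhEeBbss=8 HhEebbSS=4 HhEebbSs=8 HhEebbss=4 HheeBBSS=2 HheeBBSs=4 HheeBBss=2 HheeBbSS=4 HheeBbSs=8 HheeBbss=4 HheebbSS=2 HheebbSs=4 Hheebbss=2 hhEEBBSS=1 hhEEBBSs=2 hhEEBBss=1 hhEEBbSS=2 hhEEBbSs=4 hhEEBbss=2 hhEEbbSS=1 hhEEbbSs=2 hhEEbbss=1 hhEeBBSS=2 hhEeBBSs=4 hhEeBBss=2 hhEeBbSS=4 hhEeBbSs=8 hhEeBbss=4 hhEebbSS=2 hhEebbSs=4 hhEebbss=2 hheeBBSS=1 hheeBBSs=2 hheeBBss=1 hheeBbSS=2 hheeBbSs=4 hheeBbss=2 hheebbSS=1 hheebbSs=2 hheebbss=1
hhEEBBSs hits 2/256; gcd=2; 2÷2/256÷2 = 1/128

P(hhEEBBSs) = 1/128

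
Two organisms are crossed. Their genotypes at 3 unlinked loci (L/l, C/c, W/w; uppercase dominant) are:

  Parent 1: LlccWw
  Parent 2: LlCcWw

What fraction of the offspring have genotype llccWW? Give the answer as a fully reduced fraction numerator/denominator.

P(llccWW) = 1/32

LlccWw gametes: LcW×2, Lcw×2, lcW×2, lcw×2
LlCcWw gametes: LCW×1, LCw×1, LcW×1, Lcw×1, lCW×1, lCw×1, lcW×1, lcw×1
LlccWw×LlCcWw grid (8·8=64): LLCcWW=2 LLCcWw=4 LLCcww=2 LLccWW=2 LLccWw=4 LLccww=2 LlCcWW=4 LlCcWw=8 LlCcww=4 LlccWW=4 LlccWw=8 Llccww=4 llCcWW=2 llCcWw=4 llCcww=2 llccWW=2 llccWw=4 llccww=2
llccWW hits 2/64; gcd=2; 2÷2/64÷2 = 1/32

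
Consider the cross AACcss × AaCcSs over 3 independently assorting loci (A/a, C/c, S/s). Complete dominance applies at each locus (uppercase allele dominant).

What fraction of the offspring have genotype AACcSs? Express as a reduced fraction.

P(AACcSs) = 1/8

AACcss gametes: ACs×4, Acs×4
AaCcSs gametes: ACS×1, ACs×1, AcS×1, Acs×1, aCS×1, aCs×1, acS×1, acs×1
AACcss×AaCcSs grid (8·8=64): AACCSs=4 AACCss=4 AACcSs=8 AACcss=8 AAccSs=4 AAccss=4 AaCCSs=4 AaCCss=4 AaCcSs=8 AaCcss=8 AaccSs=4 Aaccss=4
AACcSs hits 8/64; gcd=8; 8÷8/64÷8 = 1/8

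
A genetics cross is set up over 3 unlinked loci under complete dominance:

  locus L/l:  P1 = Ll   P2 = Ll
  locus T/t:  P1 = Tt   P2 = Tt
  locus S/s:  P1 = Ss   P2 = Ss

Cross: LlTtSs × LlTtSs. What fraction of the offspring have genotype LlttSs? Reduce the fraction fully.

LlTtSs gametes: LTS×1, LTs×1, LtS×1, Lts×1, lTS×1, lTs×1, ltS×1, lts×1
LlTtSs gametes: LTS×1, LTs×1, LtS×1, Lts×1, lTS×1, lTs×1, ltS×1, lts×1
LlTtSs×LlTtSs grid (8·8=64): LLTTSS=1 LLTTSs=2 LLTTss=1 LLTtSS=2 LLTtSs=4 LLTtss=2 LLttSS=1 LLttSs=2 LLttss=1 LlTTSS=2 LlTTSs=4 LlTTss=2 LlTtSS=4 LlTtSs=8 LlTtss=4 LlttSS=2 LlttSs=4 Llttss=2 llTTSS=1 llTTSs=2 llTTss=1 llTtSS=2 llTtSs=4 llTtss=2 llttSS=1 llttSs=2 llttss=1
LlttSs hits 4/64; gcd=4; 4÷4/64÷4 = 1/16

P(LlttSs) = 1/16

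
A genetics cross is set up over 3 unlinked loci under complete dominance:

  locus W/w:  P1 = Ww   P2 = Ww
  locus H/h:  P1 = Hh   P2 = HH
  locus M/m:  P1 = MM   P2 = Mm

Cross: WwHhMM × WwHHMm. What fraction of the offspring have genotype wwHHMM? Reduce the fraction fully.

P(wwHHMM) = 1/16

WwHhMM gametes: WHM×2, WhM×2, wHM×2, whM×2
WwHHMm gametes: WHM×2, WHm×2, wHM×2, wHm×2
WwHhMM×WwHHMm grid (8·8=64): WWHHMM=4 WWHHMm=4 WWHhMM=4 WWHhMm=4 WwHHMM=8 WwHHMm=8 WwHhMM=8 WwHhMm=8 wwHHMM=4 wwHHMm=4 wwHhMM=4 wwHhMm=4
wwHHMM hits 4/64; gcd=4; 4÷4/64÷4 = 1/16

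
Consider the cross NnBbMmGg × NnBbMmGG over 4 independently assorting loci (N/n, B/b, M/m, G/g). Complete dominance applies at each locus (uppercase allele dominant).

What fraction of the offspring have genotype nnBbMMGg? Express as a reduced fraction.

P(nnBbMMGg) = 1/64

NnBbMmGg gametes: NBMG×1, NBMg×1, NBmG×1, NBmg×1, NbMG×1, NbMg×1, NbmG×1, Nbmg×1, nBMG×1, nBMg×1, nBmG×1, nBmg×1, nbMG×1, nbMg×1, nbmG×1, nbmg×1
NnBbMmGG gametes: NBMG×2, NBmG×2, NbMG×2, NbmG×2, nBMG×2, nBmG×2, nbMG×2, nbmG×2
NnBbMmGg×NnBbMmGG grid (16·16=256): NNBBMMGG=2 NNBBMMGg=2 NNBBMmGG=4 NNBBMmGg=4 NNBBmmGG=2 NNBBmmGg=2 NNBbMMGG=4 NNBbMMGg=4 NNBbMmGG=8 NNBbMmGg=8 NNBbmmGG=4 NNBbmmGg=4 NNbbMMGG=2 NNbbMMGg=2 NNbbMmGG=4 NNbbMmGg=4 NNbbmmGG=2 NNbbmmGg=2 NnBBMMGG=4 NnBBMMGg=4 NnBBMmGG=8 NnBBMmGg=8 NnBBmmGG=4 NnBBmmGg=4 NnBbMMGG=8 NnBbMMGg=8 NnBbMmGG=16 NnBbMmGg=16 NnBbmmGG=8 NnBbmmGg=8 NnbbMMGG=4 NnbbMMGg=4 NnbbMmGG=8 NnbbMmGg=8 NnbbmmGG=4 NnbbmmGg=4 nnBBMMGG=2 nnBBMMGg=2 nnBBMmGG=4 nnBBMmGg=4 nnBBmmGG=2 nnBBmmGg=2 nnBbMMGG=4 nnBbMMGg=4 nnBbMmGG=8 nnBbMmGg=8 nnBbmmGG=4 nnBbmmGg=4 nnbbMMGG=2 nnbbMMGg=2 nnbbMmGG=4 nnbbMmGg=4 nnbbmmGG=2 nnbbmmGg=2
nnBbMMGg hits 4/256; gcd=4; 4÷4/256÷4 = 1/64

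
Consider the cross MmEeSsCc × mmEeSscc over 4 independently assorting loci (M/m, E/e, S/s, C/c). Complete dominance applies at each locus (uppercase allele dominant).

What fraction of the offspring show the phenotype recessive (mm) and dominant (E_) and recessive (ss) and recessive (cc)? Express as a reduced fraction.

P(mm E_ ss cc) = 3/64

MmEeSsCc gametes: MESC×1, MESc×1, MEsC×1, MEsc×1, MeSC×1, MeSc×1, MesC×1, Mesc×1, mESC×1, mESc×1, mEsC×1, mEsc×1, meSC×1, meSc×1, mesC×1, mesc×1
mmEeSscc gametes: mESc×4, mEsc×4, meSc×4, mesc×4
MmEeSsCc×mmEeSscc grid (16·16=256): MmEESSCc=4 MmEESScc=4 MmEESsCc=8 MmEESscc=8 MmEEssCc=4 MmEEsscc=4 MmEeSSCc=8 MmEeSScc=8 MmEeSsCc=16 MmEeSscc=16 MmEessCc=8 MmEesscc=8 MmeeSSCc=4 MmeeSScc=4 MmeeSsCc=8 MmeeSscc=8 MmeessCc=4 Mmeesscc=4 mmEESSCc=4 mmEESScc=4 mmEESsCc=8 mmEESscc=8 mmEEssCc=4 mmEEsscc=4 mmEeSSCc=8 mmEeSScc=8 mmEeSsCc=16 mmEeSscc=16 mmEessCc=8 mmEesscc=8 mmeeSSCc=4 mmeeSScc=4 mmeeSsCc=8 mmeeSscc=8 mmeessCc=4 mmeesscc=4
mm E_ ss cc hits 12/256; gcd=4; 12÷4/256÷4 = 3/64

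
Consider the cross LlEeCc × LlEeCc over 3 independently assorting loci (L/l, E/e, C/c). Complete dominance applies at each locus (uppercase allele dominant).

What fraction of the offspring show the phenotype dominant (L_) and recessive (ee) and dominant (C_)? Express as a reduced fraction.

P(L_ ee C_) = 9/64

LlEeCc gametes: LEC×1, LEc×1, LeC×1, Lec×1, lEC×1, lEc×1, leC×1, lec×1
LlEeCc gametes: LEC×1, LEc×1, LeC×1, Lec×1, lEC×1, lEc×1, leC×1, lec×1
LlEeCc×LlEeCc grid (8·8=64): LLEECC=1 LLEECc=2 LLEEcc=1 LLEeCC=2 LLEeCc=4 LLEecc=2 LLeeCC=1 LLeeCc=2 LLeecc=1 LlEECC=2 LlEECc=4 LlEEcc=2 LlEeCC=4 LlEeCc=8 LlEecc=4 LleeCC=2 LleeCc=4 Lleecc=2 llEECC=1 llEECc=2 llEEcc=1 llEeCC=2 llEeCc=4 llEecc=2 lleeCC=1 lleeCc=2 lleecc=1
L_ ee C_ hits 9/64; gcd=1; 9÷1/64÷1 = 9/64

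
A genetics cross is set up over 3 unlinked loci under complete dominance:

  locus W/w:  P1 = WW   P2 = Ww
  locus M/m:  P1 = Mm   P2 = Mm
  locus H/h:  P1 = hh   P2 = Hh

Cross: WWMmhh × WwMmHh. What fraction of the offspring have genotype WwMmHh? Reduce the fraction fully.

P(WwMmHh) = 1/8

WWMmhh gametes: WMh×4, Wmh×4
WwMmHh gametes: WMH×1, WMh×1, WmH×1, Wmh×1, wMH×1, wMh×1, wmH×1, wmh×1
WWMmhh×WwMmHh grid (8·8=64): WWMMHh=4 WWMMhh=4 WWMmHh=8 WWMmhh=8 WWmmHh=4 WWmmhh=4 WwMMHh=4 WwMMhh=4 WwMmHh=8 WwMmhh=8 WwmmHh=4 Wwmmhh=4
WwMmHh hits 8/64; gcd=8; 8÷8/64÷8 = 1/8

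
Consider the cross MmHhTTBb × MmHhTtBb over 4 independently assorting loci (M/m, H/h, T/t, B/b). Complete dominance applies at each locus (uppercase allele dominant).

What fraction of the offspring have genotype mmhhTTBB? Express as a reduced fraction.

MmHhTTBb gametes: MHTB×2, MHTb×2, MhTB×2, MhTb×2, mHTB×2, mHTb×2, mhTB×2, mhTb×2
MmHhTtBb gametes: MHTB×1, MHTb×1, MHtB×1, MHtb×1, MhTB×1, MhTb×1, MhtB×1, Mhtb×1, mHTB×1, mHTb×1, mHtB×1, mHtb×1, mhTB×1, mhTb×1, mhtB×1, mhtb×1
MmHhTTBb×MmHhTtBb grid (16·16=256): MMHHTTBB=2 MMHHTTBb=4 MMHHTTbb=2 MMHHTtBB=2 MMHHTtBb=4 MMHHTtbb=2 MMHhTTBB=4 MMHhTTBb=8 MMHhTTbb=4 MMHhTtBB=4 MMHhTtBb=8 MMHhTtbb=4 MMhhTTBB=2 MMhhTTBb=4 MMhhTTbb=2 MMhhTtBB=2 MMhhTtBb=4 MMhhTtbb=2 MmHHTTBB=4 MmHHTTBb=8 MmHHTTbb=4 MmHHTtBB=4 MmHHTtBb=8 MmHHTtbb=4 MmHhTTBB=8 MmHhTTBb=16 MmHhTTbb=8 MmHhTtBB=8 MmHhTtBb=16 MmHhTtbb=8 MmhhTTBB=4 MmhhTTBb=8 MmhhTTbb=4 MmhhTtBB=4 MmhhTtBb=8 MmhhTtbb=4 mmHHTTBB=2 mmHHTTBb=4 mmHHTTbb=2 mmHHTtBB=2 mmHHTtBb=4 mmHHTtbb=2 mmHhTTBB=4 mmHhTTBb=8 mmHhTTbb=4 mmHhTtBB=4 mmHhTtBb=8 mmHhTtbb=4 mmhhTTBB=2 mmhhTTBb=4 mmhhTTbb=2 mmhhTtBB=2 mmhhTtBb=4 mmhhTtbb=2
mmhhTTBB hits 2/256; gcd=2; 2÷2/256÷2 = 1/128

P(mmhhTTBB) = 1/128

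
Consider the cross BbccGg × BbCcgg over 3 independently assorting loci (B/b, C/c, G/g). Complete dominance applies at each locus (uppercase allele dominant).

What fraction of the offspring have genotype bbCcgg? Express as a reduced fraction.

BbccGg gametes: BcG×2, Bcg×2, bcG×2, bcg×2
BbCcgg gametes: BCg×2, Bcg×2, bCg×2, bcg×2
BbccGg×BbCcgg grid (8·8=64): BBCcGg=4 BBCcgg=4 BBccGg=4 BBccgg=4 BbCcGg=8 BbCcgg=8 BbccGg=8 Bbccgg=8 bbCcGg=4 bbCcgg=4 bbccGg=4 bbccgg=4
bbCcgg hits 4/64; gcd=4; 4÷4/64÷4 = 1/16

P(bbCcgg) = 1/16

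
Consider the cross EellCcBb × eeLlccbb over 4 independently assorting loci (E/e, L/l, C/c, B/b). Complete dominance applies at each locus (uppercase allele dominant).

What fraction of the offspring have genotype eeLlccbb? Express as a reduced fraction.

EellCcBb gametes: ElCB×2, ElCb×2, ElcB×2, Elcb×2, elCB×2, elCb×2, elcB×2, elcb×2
eeLlccbb gametes: eLcb×8, elcb×8
EellCcBb×eeLlccbb grid (16·16=256): EeLlCcBb=16 EeLlCcbb=16 EeLlccBb=16 EeLlccbb=16 EellCcBb=16 EellCcbb=16 EellccBb=16 Eellccbb=16 eeLlCcBb=16 eeLlCcbb=16 eeLlccBb=16 eeLlccbb=16 eellCcBb=16 eellCcbb=16 eellccBb=16 eellccbb=16
eeLlccbb hits 16/256; gcd=16; 16÷16/256÷16 = 1/16

P(eeLlccbb) = 1/16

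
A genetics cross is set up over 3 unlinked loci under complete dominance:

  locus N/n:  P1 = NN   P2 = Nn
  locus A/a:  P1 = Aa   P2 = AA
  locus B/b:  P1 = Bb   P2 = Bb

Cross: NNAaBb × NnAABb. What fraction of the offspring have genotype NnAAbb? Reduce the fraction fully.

P(NnAAbb) = 1/16

NNAaBb gametes: NAB×2, NAb×2, NaB×2, Nab×2
NnAABb gametes: NAB×2, NAb×2, nAB×2, nAb×2
NNAaBb×NnAABb grid (8·8=64): NNAABB=4 NNAABb=8 NNAAbb=4 NNAaBB=4 NNAaBb=8 NNAabb=4 NnAABB=4 NnAABb=8 NnAAbb=4 NnAaBB=4 NnAaBb=8 NnAabb=4
NnAAbb hits 4/64; gcd=4; 4÷4/64÷4 = 1/16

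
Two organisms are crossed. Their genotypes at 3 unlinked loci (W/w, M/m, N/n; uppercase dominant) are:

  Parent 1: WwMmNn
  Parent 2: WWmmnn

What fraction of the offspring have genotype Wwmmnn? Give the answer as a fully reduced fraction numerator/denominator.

WwMmNn gametes: WMN×1, WMn×1, WmN×1, Wmn×1, wMN×1, wMn×1, wmN×1, wmn×1
WWmmnn gametes: Wmn×8
WwMmNn×WWmmnn grid (8·8=64): WWMmNn=8 WWMmnn=8 WWmmNn=8 WWmmnn=8 WwMmNn=8 WwMmnn=8 WwmmNn=8 Wwmmnn=8
Wwmmnn hits 8/64; gcd=8; 8÷8/64÷8 = 1/8

P(Wwmmnn) = 1/8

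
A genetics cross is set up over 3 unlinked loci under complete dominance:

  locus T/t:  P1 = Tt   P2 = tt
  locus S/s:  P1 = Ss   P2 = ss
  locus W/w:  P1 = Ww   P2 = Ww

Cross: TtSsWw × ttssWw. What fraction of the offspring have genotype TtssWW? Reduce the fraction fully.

TtSsWw gametes: TSW×1, TSw×1, TsW×1, Tsw×1, tSW×1, tSw×1, tsW×1, tsw×1
ttssWw gametes: tsW×4, tsw×4
TtSsWw×ttssWw grid (8·8=64): TtSsWW=4 TtSsWw=8 TtSsww=4 TtssWW=4 TtssWw=8 Ttssww=4 ttSsWW=4 ttSsWw=8 ttSsww=4 ttssWW=4 ttssWw=8 ttssww=4
TtssWW hits 4/64; gcd=4; 4÷4/64÷4 = 1/16

P(TtssWW) = 1/16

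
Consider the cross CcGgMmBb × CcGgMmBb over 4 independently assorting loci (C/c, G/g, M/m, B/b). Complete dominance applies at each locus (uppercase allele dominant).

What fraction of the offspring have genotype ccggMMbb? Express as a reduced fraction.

P(ccggMMbb) = 1/256

CcGgMmBb gametes: CGMB×1, CGMb×1, CGmB×1, CGmb×1, CgMB×1, CgMb×1, CgmB×1, Cgmb×1, cGMB×1, cGMb×1, cGmB×1, cGmb×1, cgMB×1, cgMb×1, cgmB×1, cgmb×1
CcGgMmBb gametes: CGMB×1, CGMb×1, CGmB×1, CGmb×1, CgMB×1, CgMb×1, CgmB×1, Cgmb×1, cGMB×1, cGMb×1, cGmB×1, cGmb×1, cgMB×1, cgMb×1, cgmB×1, cgmb×1
CcGgMmBb×CcGgMmBb grid (16·16=256): CCGGMMBB=1 CCGGMMBb=2 CCGGMMbb=1 CCGGMmBB=2 CCGGMmBb=4 CCGGMmbb=2 CCGGmmBB=1 CCGGmmBb=2 CCGGmmbb=1 CCGgMMBB=2 CCGgMMBb=4 CCGgMMbb=2 CCGgMmBB=4 CCGgMmBb=8 CCGgMmbb=4 CCGgmmBB=2 CCGgmmBb=4 CCGgmmbb=2 CCggMMBB=1 CCggMMBb=2 CCggMMbb=1 CCggMmBB=2 CCggMmBb=4 CCggMmbb=2 CCggmmBB=1 CCggmmBb=2 CCggmmbb=1 CcGGMMBB=2 CcGGMMBb=4 CcGGMMbb=2 CcGGMmBB=4 CcGGMmBb=8 CcGGMmbb=4 CcGGmmBB=2 CcGGmmBb=4 CcGGmmbb=2 CcGgMMBB=4 CcGgMMBb=8 CcGgMMbb=4 CcGgMmBB=8 CcGgMmBb=16 CcGgMmbb=8 CcGgmmBB=4 CcGgmmBb=8 CcGgmmbb=4 CcggMMBB=2 CcggMMBb=4 CcggMMbb=2 CcggMmBB=4 CcggMmBb=8 CcggMmbb=4 CcggmmBB=2 CcggmmBb=4 Ccggmmbb=2 ccGGMMBB=1 ccGGMMBb=2 ccGGMMbb=1 ccGGMmBB=2 ccGGMmBb=4 ccGGMmbb=2 ccGGmmBB=1 ccGGmmBb=2 ccGGmmbb=1 ccGgMMBB=2 ccGgMMBb=4 ccGgMMbb=2 ccGgMmBB=4 ccGgMmBb=8 ccGgMmbb=4 ccGgmmBB=2 ccGgmmBb=4 ccGgmmbb=2 ccggMMBB=1 ccggMMBb=2 ccggMMbb=1 ccggMmBB=2 ccggMmBb=4 ccggMmbb=2 ccggmmBB=1 ccggmmBb=2 ccggmmbb=1
ccggMMbb hits 1/256; gcd=1; 1÷1/256÷1 = 1/256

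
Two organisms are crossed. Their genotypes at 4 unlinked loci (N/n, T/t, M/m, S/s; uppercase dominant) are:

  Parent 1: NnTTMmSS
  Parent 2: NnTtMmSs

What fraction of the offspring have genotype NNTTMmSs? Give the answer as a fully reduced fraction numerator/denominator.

P(NNTTMmSs) = 1/32

NnTTMmSS gametes: NTMS×4, NTmS×4, nTMS×4, nTmS×4
NnTtMmSs gametes: NTMS×1, NTMs×1, NTmS×1, NTms×1, NtMS×1, NtMs×1, NtmS×1, Ntms×1, nTMS×1, nTMs×1, nTmS×1, nTms×1, ntMS×1, ntMs×1, ntmS×1, ntms×1
NnTTMmSS×NnTtMmSs grid (16·16=256): NNTTMMSS=4 NNTTMMSs=4 NNTTMmSS=8 NNTTMmSs=8 NNTTmmSS=4 NNTTmmSs=4 NNTtMMSS=4 NNTtMMSs=4 NNTtMmSS=8 NNTtMmSs=8 NNTtmmSS=4 NNTtmmSs=4 NnTTMMSS=8 NnTTMMSs=8 NnTTMmSS=16 NnTTMmSs=16 NnTTmmSS=8 NnTTmmSs=8 NnTtMMSS=8 NnTtMMSs=8 NnTtMmSS=16 NnTtMmSs=16 NnTtmmSS=8 NnTtmmSs=8 nnTTMMSS=4 nnTTMMSs=4 nnTTMmSS=8 nnTTMmSs=8 nnTTmmSS=4 nnTTmmSs=4 nnTtMMSS=4 nnTtMMSs=4 nnTtMmSS=8 nnTtMmSs=8 nnTtmmSS=4 nnTtmmSs=4
NNTTMmSs hits 8/256; gcd=8; 8÷8/256÷8 = 1/32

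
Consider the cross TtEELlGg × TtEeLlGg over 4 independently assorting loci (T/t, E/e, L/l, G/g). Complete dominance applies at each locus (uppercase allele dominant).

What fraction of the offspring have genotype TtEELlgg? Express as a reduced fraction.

P(TtEELlgg) = 1/32

TtEELlGg gametes: TELG×2, TELg×2, TElG×2, TElg×2, tELG×2, tELg×2, tElG×2, tElg×2
TtEeLlGg gametes: TELG×1, TELg×1, TElG×1, TElg×1, TeLG×1, TeLg×1, TelG×1, Telg×1, tELG×1, tELg×1, tElG×1, tElg×1, teLG×1, teLg×1, telG×1, telg×1
TtEELlGg×TtEeLlGg grid (16·16=256): TTEELLGG=2 TTEELLGg=4 TTEELLgg=2 TTEELlGG=4 TTEELlGg=8 TTEELlgg=4 TTEEllGG=2 TTEEllGg=4 TTEEllgg=2 TTEeLLGG=2 TTEeLLGg=4 TTEeLLgg=2 TTEeLlGG=4 TTEeLlGg=8 TTEeLlgg=4 TTEellGG=2 TTEellGg=4 TTEellgg=2 TtEELLGG=4 TtEELLGg=8 TtEELLgg=4 TtEELlGG=8 TtEELlGg=16 TtEELlgg=8 TtEEllGG=4 TtEEllGg=8 TtEEllgg=4 TtEeLLGG=4 TtEeLLGg=8 TtEeLLgg=4 TtEeLlGG=8 TtEeLlGg=16 TtEeLlgg=8 TtEellGG=4 TtEellGg=8 TtEellgg=4 ttEELLGG=2 ttEELLGg=4 ttEELLgg=2 ttEELlGG=4 ttEELlGg=8 ttEELlgg=4 ttEEllGG=2 ttEEllGg=4 ttEEllgg=2 ttEeLLGG=2 ttEeLLGg=4 ttEeLLgg=2 ttEeLlGG=4 ttEeLlGg=8 ttEeLlgg=4 ttEellGG=2 ttEellGg=4 ttEellgg=2
TtEELlgg hits 8/256; gcd=8; 8÷8/256÷8 = 1/32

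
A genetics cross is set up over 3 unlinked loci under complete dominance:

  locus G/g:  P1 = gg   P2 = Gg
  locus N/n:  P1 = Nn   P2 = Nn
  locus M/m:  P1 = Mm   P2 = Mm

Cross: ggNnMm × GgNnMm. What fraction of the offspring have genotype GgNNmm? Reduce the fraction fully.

P(GgNNmm) = 1/32

ggNnMm gametes: gNM×2, gNm×2, gnM×2, gnm×2
GgNnMm gametes: GNM×1, GNm×1, GnM×1, Gnm×1, gNM×1, gNm×1, gnM×1, gnm×1
ggNnMm×GgNnMm grid (8·8=64): GgNNMM=2 GgNNMm=4 GgNNmm=2 GgNnMM=4 GgNnMm=8 GgNnmm=4 GgnnMM=2 GgnnMm=4 Ggnnmm=2 ggNNMM=2 ggNNMm=4 ggNNmm=2 ggNnMM=4 ggNnMm=8 ggNnmm=4 ggnnMM=2 ggnnMm=4 ggnnmm=2
GgNNmm hits 2/64; gcd=2; 2÷2/64÷2 = 1/32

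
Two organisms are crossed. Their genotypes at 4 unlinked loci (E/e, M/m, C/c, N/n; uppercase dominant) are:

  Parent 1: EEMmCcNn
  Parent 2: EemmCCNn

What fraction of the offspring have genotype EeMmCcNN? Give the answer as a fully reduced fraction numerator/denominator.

EEMmCcNn gametes: EMCN×2, EMCn×2, EMcN×2, EMcn×2, EmCN×2, EmCn×2, EmcN×2, Emcn×2
EemmCCNn gametes: EmCN×4, EmCn×4, emCN×4, emCn×4
EEMmCcNn×EemmCCNn grid (16·16=256): EEMmCCNN=8 EEMmCCNn=16 EEMmCCnn=8 EEMmCcNN=8 EEMmCcNn=16 EEMmCcnn=8 EEmmCCNN=8 EEmmCCNn=16 EEmmCCnn=8 EEmmCcNN=8 EEmmCcNn=16 EEmmCcnn=8 EeMmCCNN=8 EeMmCCNn=16 EeMmCCnn=8 EeMmCcNN=8 EeMmCcNn=16 EeMmCcnn=8 EemmCCNN=8 EemmCCNn=16 EemmCCnn=8 EemmCcNN=8 EemmCcNn=16 EemmCcnn=8
EeMmCcNN hits 8/256; gcd=8; 8÷8/256÷8 = 1/32

P(EeMmCcNN) = 1/32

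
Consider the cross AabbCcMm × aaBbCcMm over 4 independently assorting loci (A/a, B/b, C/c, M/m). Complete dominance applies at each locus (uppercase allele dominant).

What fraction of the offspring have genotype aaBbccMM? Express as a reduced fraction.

P(aaBbccMM) = 1/64

AabbCcMm gametes: AbCM×2, AbCm×2, AbcM×2, Abcm×2, abCM×2, abCm×2, abcM×2, abcm×2
aaBbCcMm gametes: aBCM×2, aBCm×2, aBcM×2, aBcm×2, abCM×2, abCm×2, abcM×2, abcm×2
AabbCcMm×aaBbCcMm grid (16·16=256): AaBbCCMM=4 AaBbCCMm=8 AaBbCCmm=4 AaBbCcMM=8 AaBbCcMm=16 AaBbCcmm=8 AaBbccMM=4 AaBbccMm=8 AaBbccmm=4 AabbCCMM=4 AabbCCMm=8 AabbCCmm=4 AabbCcMM=8 AabbCcMm=16 AabbCcmm=8 AabbccMM=4 AabbccMm=8 Aabbccmm=4 aaBbCCMM=4 aaBbCCMm=8 aaBbCCmm=4 aaBbCcMM=8 aaBbCcMm=16 aaBbCcmm=8 aaBbccMM=4 aaBbccMm=8 aaBbccmm=4 aabbCCMM=4 aabbCCMm=8 aabbCCmm=4 aabbCcMM=8 aabbCcMm=16 aabbCcmm=8 aabbccMM=4 aabbccMm=8 aabbccmm=4
aaBbccMM hits 4/256; gcd=4; 4÷4/256÷4 = 1/64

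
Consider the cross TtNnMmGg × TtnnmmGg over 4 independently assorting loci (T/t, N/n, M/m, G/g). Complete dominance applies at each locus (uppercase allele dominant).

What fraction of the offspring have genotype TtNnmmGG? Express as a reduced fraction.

TtNnMmGg gametes: TNMG×1, TNMg×1, TNmG×1, TNmg×1, TnMG×1, TnMg×1, TnmG×1, Tnmg×1, tNMG×1, tNMg×1, tNmG×1, tNmg×1, tnMG×1, tnMg×1, tnmG×1, tnmg×1
TtnnmmGg gametes: TnmG×4, Tnmg×4, tnmG×4, tnmg×4
TtNnMmGg×TtnnmmGg grid (16·16=256): TTNnMmGG=4 TTNnMmGg=8 TTNnMmgg=4 TTNnmmGG=4 TTNnmmGg=8 TTNnmmgg=4 TTnnMmGG=4 TTnnMmGg=8 TTnnMmgg=4 TTnnmmGG=4 TTnnmmGg=8 TTnnmmgg=4 TtNnMmGG=8 TtNnMmGg=16 TtNnMmgg=8 TtNnmmGG=8 TtNnmmGg=16 TtNnmmgg=8 TtnnMmGG=8 TtnnMmGg=16 TtnnMmgg=8 TtnnmmGG=8 TtnnmmGg=16 Ttnnmmgg=8 ttNnMmGG=4 ttNnMmGg=8 ttNnMmgg=4 ttNnmmGG=4 ttNnmmGg=8 ttNnmmgg=4 ttnnMmGG=4 ttnnMmGg=8 ttnnMmgg=4 ttnnmmGG=4 ttnnmmGg=8 ttnnmmgg=4
TtNnmmGG hits 8/256; gcd=8; 8÷8/256÷8 = 1/32

P(TtNnmmGG) = 1/32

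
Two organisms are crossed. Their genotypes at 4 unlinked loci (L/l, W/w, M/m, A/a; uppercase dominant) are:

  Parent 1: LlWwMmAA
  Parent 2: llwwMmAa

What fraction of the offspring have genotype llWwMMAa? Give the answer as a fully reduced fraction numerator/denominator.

P(llWwMMAa) = 1/32

LlWwMmAA gametes: LWMA×2, LWmA×2, LwMA×2, LwmA×2, lWMA×2, lWmA×2, lwMA×2, lwmA×2
llwwMmAa gametes: lwMA×4, lwMa×4, lwmA×4, lwma×4
LlWwMmAA×llwwMmAa grid (16·16=256): LlWwMMAA=8 LlWwMMAa=8 LlWwMmAA=16 LlWwMmAa=16 LlWwmmAA=8 LlWwmmAa=8 LlwwMMAA=8 LlwwMMAa=8 LlwwMmAA=16 LlwwMmAa=16 LlwwmmAA=8 LlwwmmAa=8 llWwMMAA=8 llWwMMAa=8 llWwMmAA=16 llWwMmAa=16 llWwmmAA=8 llWwmmAa=8 llwwMMAA=8 llwwMMAa=8 llwwMmAA=16 llwwMmAa=16 llwwmmAA=8 llwwmmAa=8
llWwMMAa hits 8/256; gcd=8; 8÷8/256÷8 = 1/32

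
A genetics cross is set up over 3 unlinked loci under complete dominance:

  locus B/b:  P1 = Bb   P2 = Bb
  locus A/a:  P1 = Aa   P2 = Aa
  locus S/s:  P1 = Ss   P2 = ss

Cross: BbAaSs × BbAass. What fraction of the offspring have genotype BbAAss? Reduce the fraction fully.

P(BbAAss) = 1/16

BbAaSs gametes: BAS×1, BAs×1, BaS×1, Bas×1, bAS×1, bAs×1, baS×1, bas×1
BbAass gametes: BAs×2, Bas×2, bAs×2, bas×2
BbAaSs×BbAass grid (8·8=64): BBAASs=2 BBAAss=2 BBAaSs=4 BBAass=4 BBaaSs=2 BBaass=2 BbAASs=4 BbAAss=4 BbAaSs=8 BbAass=8 BbaaSs=4 Bbaass=4 bbAASs=2 bbAAss=2 bbAaSs=4 bbAass=4 bbaaSs=2 bbaass=2
BbAAss hits 4/64; gcd=4; 4÷4/64÷4 = 1/16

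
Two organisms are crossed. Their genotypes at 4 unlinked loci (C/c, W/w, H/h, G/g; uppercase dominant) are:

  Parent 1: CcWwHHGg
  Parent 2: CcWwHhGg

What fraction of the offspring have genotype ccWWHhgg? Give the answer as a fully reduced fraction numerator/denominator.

P(ccWWHhgg) = 1/128

CcWwHHGg gametes: CWHG×2, CWHg×2, CwHG×2, CwHg×2, cWHG×2, cWHg×2, cwHG×2, cwHg×2
CcWwHhGg gametes: CWHG×1, CWHg×1, CWhG×1, CWhg×1, CwHG×1, CwHg×1, CwhG×1, Cwhg×1, cWHG×1, cWHg×1, cWhG×1, cWhg×1, cwHG×1, cwHg×1, cwhG×1, cwhg×1
CcWwHHGg×CcWwHhGg grid (16·16=256): CCWWHHGG=2 CCWWHHGg=4 CCWWHHgg=2 CCWWHhGG=2 CCWWHhGg=4 CCWWHhgg=2 CCWwHHGG=4 CCWwHHGg=8 CCWwHHgg=4 CCWwHhGG=4 CCWwHhGg=8 CCWwHhgg=4 CCwwHHGG=2 CCwwHHGg=4 CCwwHHgg=2 CCwwHhGG=2 CCwwHhGg=4 CCwwHhgg=2 CcWWHHGG=4 CcWWHHGg=8 CcWWHHgg=4 CcWWHhGG=4 CcWWHhGg=8 CcWWHhgg=4 CcWwHHGG=8 CcWwHHGg=16 CcWwHHgg=8 CcWwHhGG=8 CcWwHhGg=16 CcWwHhgg=8 CcwwHHGG=4 CcwwHHGg=8 CcwwHHgg=4 CcwwHhGG=4 CcwwHhGg=8 CcwwHhgg=4 ccWWHHGG=2 ccWWHHGg=4 ccWWHHgg=2 ccWWHhGG=2 ccWWHhGg=4 ccWWHhgg=2 ccWwHHGG=4 ccWwHHGg=8 ccWwHHgg=4 ccWwHhGG=4 ccWwHhGg=8 ccWwHhgg=4 ccwwHHGG=2 ccwwHHGg=4 ccwwHHgg=2 ccwwHhGG=2 ccwwHhGg=4 ccwwHhgg=2
ccWWHhgg hits 2/256; gcd=2; 2÷2/256÷2 = 1/128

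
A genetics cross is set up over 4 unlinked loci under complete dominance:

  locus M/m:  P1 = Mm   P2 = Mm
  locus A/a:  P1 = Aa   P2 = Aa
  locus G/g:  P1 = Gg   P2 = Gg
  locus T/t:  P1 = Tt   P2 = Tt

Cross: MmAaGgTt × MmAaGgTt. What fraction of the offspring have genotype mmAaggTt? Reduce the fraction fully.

MmAaGgTt gametes: MAGT×1, MAGt×1, MAgT×1, MAgt×1, MaGT×1, MaGt×1, MagT×1, Magt×1, mAGT×1, mAGt×1, mAgT×1, mAgt×1, maGT×1, maGt×1, magT×1, magt×1
MmAaGgTt gametes: MAGT×1, MAGt×1, MAgT×1, MAgt×1, MaGT×1, MaGt×1, MagT×1, Magt×1, mAGT×1, mAGt×1, mAgT×1, mAgt×1, maGT×1, maGt×1, magT×1, magt×1
MmAaGgTt×MmAaGgTt grid (16·16=256): MMAAGGTT=1 MMAAGGTt=2 MMAAGGtt=1 MMAAGgTT=2 MMAAGgTt=4 MMAAGgtt=2 MMAAggTT=1 MMAAggTt=2 MMAAggtt=1 MMAaGGTT=2 MMAaGGTt=4 MMAaGGtt=2 MMAaGgTT=4 MMAaGgTt=8 MMAaGgtt=4 MMAaggTT=2 MMAaggTt=4 MMAaggtt=2 MMaaGGTT=1 MMaaGGTt=2 MMaaGGtt=1 MMaaGgTT=2 MMaaGgTt=4 MMaaGgtt=2 MMaaggTT=1 MMaaggTt=2 MMaaggtt=1 MmAAGGTT=2 MmAAGGTt=4 MmAAGGtt=2 MmAAGgTT=4 MmAAGgTt=8 MmAAGgtt=4 MmAAggTT=2 MmAAggTt=4 MmAAggtt=2 MmAaGGTT=4 MmAaGGTt=8 MmAaGGtt=4 MmAaGgTT=8 MmAaGgTt=16 MmAaGgtt=8 MmAaggTT=4 MmAaggTt=8 MmAaggtt=4 MmaaGGTT=2 MmaaGGTt=4 MmaaGGtt=2 MmaaGgTT=4 MmaaGgTt=8 MmaaGgtt=4 MmaaggTT=2 MmaaggTt=4 Mmaaggtt=2 mmAAGGTT=1 mmAAGGTt=2 mmAAGGtt=1 mmAAGgTT=2 mmAAGgTt=4 mmAAGgtt=2 mmAAggTT=1 mmAAggTt=2 mmAAggtt=1 mmAaGGTT=2 mmAaGGTt=4 mmAaGGtt=2 mmAaGgTT=4 mmAaGgTt=8 mmAaGgtt=4 mmAaggTT=2 mmAaggTt=4 mmAaggtt=2 mmaaGGTT=1 mmaaGGTt=2 mmaaGGtt=1 mmaaGgTT=2 mmaaGgTt=4 mmaaGgtt=2 mmaaggTT=1 mmaaggTt=2 mmaaggtt=1
mmAaggTt hits 4/256; gcd=4; 4÷4/256÷4 = 1/64

P(mmAaggTt) = 1/64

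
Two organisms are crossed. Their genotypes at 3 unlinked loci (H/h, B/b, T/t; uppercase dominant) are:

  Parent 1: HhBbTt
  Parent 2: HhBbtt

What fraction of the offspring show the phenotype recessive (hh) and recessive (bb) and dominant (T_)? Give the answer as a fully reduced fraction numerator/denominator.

P(hh bb T_) = 1/32

HhBbTt gametes: HBT×1, HBt×1, HbT×1, Hbt×1, hBT×1, hBt×1, hbT×1, hbt×1
HhBbtt gametes: HBt×2, Hbt×2, hBt×2, hbt×2
HhBbTt×HhBbtt grid (8·8=64): HHBBTt=2 HHBBtt=2 HHBbTt=4 HHBbtt=4 HHbbTt=2 HHbbtt=2 HhBBTt=4 HhBBtt=4 HhBbTt=8 HhBbtt=8 HhbbTt=4 Hhbbtt=4 hhBBTt=2 hhBBtt=2 hhBbTt=4 hhBbtt=4 hhbbTt=2 hhbbtt=2
hh bb T_ hits 2/64; gcd=2; 2÷2/64÷2 = 1/32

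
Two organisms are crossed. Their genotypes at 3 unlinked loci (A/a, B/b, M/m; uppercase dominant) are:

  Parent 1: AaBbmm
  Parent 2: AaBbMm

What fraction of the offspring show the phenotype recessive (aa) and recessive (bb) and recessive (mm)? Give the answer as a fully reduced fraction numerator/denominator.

P(aa bb mm) = 1/32

AaBbmm gametes: ABm×2, Abm×2, aBm×2, abm×2
AaBbMm gametes: ABM×1, ABm×1, AbM×1, Abm×1, aBM×1, aBm×1, abM×1, abm×1
AaBbmm×AaBbMm grid (8·8=64): AABBMm=2 AABBmm=2 AABbMm=4 AABbmm=4 AAbbMm=2 AAbbmm=2 AaBBMm=4 AaBBmm=4 AaBbMm=8 AaBbmm=8 AabbMm=4 Aabbmm=4 aaBBMm=2 aaBBmm=2 aaBbMm=4 aaBbmm=4 aabbMm=2 aabbmm=2
aa bb mm hits 2/64; gcd=2; 2÷2/64÷2 = 1/32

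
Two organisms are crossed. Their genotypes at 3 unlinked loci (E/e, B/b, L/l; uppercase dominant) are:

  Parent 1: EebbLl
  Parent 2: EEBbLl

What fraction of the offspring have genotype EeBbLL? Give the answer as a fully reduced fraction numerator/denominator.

EebbLl gametes: EbL×2, Ebl×2, ebL×2, ebl×2
EEBbLl gametes: EBL×2, EBl×2, EbL×2, Ebl×2
EebbLl×EEBbLl grid (8·8=64): EEBbLL=4 EEBbLl=8 EEBbll=4 EEbbLL=4 EEbbLl=8 EEbbll=4 EeBbLL=4 EeBbLl=8 EeBbll=4 EebbLL=4 EebbLl=8 Eebbll=4
EeBbLL hits 4/64; gcd=4; 4÷4/64÷4 = 1/16

P(EeBbLL) = 1/16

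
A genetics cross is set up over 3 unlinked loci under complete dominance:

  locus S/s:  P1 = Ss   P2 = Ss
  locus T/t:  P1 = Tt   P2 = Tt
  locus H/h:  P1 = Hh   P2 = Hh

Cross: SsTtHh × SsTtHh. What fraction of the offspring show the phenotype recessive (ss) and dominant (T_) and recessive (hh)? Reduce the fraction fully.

SsTtHh gametes: STH×1, STh×1, StH×1, Sth×1, sTH×1, sTh×1, stH×1, sth×1
SsTtHh gametes: STH×1, STh×1, StH×1, Sth×1, sTH×1, sTh×1, stH×1, sth×1
SsTtHh×SsTtHh grid (8·8=64): SSTTHH=1 SSTTHh=2 SSTThh=1 SSTtHH=2 SSTtHh=4 SSTthh=2 SSttHH=1 SSttHh=2 SStthh=1 SsTTHH=2 SsTTHh=4 SsTThh=2 SsTtHH=4 SsTtHh=8 SsTthh=4 SsttHH=2 SsttHh=4 Sstthh=2 ssTTHH=1 ssTTHh=2 ssTThh=1 ssTtHH=2 ssTtHh=4 ssTthh=2 ssttHH=1 ssttHh=2 sstthh=1
ss T_ hh hits 3/64; gcd=1; 3÷1/64÷1 = 3/64

P(ss T_ hh) = 3/64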